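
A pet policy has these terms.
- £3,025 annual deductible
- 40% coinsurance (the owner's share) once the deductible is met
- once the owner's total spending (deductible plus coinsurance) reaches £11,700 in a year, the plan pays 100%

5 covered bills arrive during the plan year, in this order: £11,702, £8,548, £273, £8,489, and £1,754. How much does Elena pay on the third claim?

#1 (£11,702): £3,025 to deductible, leaving £8,677; owner's 40% is £3,470.80. Owner pays £6,495.80; OOP now £6,495.80.
#2 (£8,548): deductible already satisfied, so owner's share is 40% × £8,548 = £3,419.20. Owner owes £3,419.20 (running OOP £9,915).
#3 (£273): deductible already satisfied, so owner's share is 40% × £273 = £109.20. Cost to owner: £109.20. OOP to date £10,024.20.

£109.20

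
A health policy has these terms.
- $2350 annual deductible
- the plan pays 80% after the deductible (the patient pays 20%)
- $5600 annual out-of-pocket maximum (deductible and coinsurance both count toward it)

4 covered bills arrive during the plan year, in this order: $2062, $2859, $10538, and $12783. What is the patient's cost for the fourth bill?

Claim 1 ($2062): entire amount goes to the deductible. Cost to patient: $2062. OOP to date $2062.
Claim 2 ($2859): deductible takes $288, $2571 remains; patient's 20% is $514.20. Patient pays $802.20; OOP now $2864.20.
Claim 3 ($10538): 20% coinsurance on $10538 = $2107.60. Cost to patient: $2107.60. OOP to date $4971.80.
Claim 4 ($12783): 20% coinsurance on $12783 = $2556.60. Adding that to $4971.80 gives $7528.40, past the $5600 cap; patient pays only $5600 − $4971.80 = $628.20.

$628.20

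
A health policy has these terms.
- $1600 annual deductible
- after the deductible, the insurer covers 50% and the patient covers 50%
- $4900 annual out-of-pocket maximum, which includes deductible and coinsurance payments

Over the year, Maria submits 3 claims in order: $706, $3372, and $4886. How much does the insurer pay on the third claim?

$2825

Bill 1, $706: all of it applies to the deductible. Cost to patient: $706. OOP to date $706. Plan pays $706 − $706 = $0.
Bill 2, $3372: $894 to deductible, leaving $2478; coinsurance $2478 × 50% = $1239. Patient owes $2133 (running OOP $2839). Plan pays $3372 − $2133 = $1239.
Bill 3, $4886: 50% coinsurance on $4886 = $2443. OOP would hit $5282 > $4900, so the cap limits the patient to $4900 − $2839 = $2061. Insurer: $4886 − $2061 = $2825.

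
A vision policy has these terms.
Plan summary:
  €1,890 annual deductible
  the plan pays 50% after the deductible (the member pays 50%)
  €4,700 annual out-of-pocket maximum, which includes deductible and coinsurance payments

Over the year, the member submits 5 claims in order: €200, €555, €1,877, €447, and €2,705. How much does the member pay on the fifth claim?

Claim 1 — €200: all of it applies to the deductible. Member pays €200; OOP now €200.
Claim 2 — €555: all of it applies to the deductible. Member pays €555; OOP now €755.
Claim 3 — €1,877: €1,135 to deductible, leaving €742; coinsurance €742 × 50% = €371. Member owes €1,506 (running OOP €2,261).
Claim 4 — €447: 50% coinsurance on €447 = €223.50. Member pays €223.50; OOP now €2,484.50.
Claim 5 — €2,705: deductible already satisfied, so member's share is 50% × €2,705 = €1,352.50. Member pays €1,352.50; OOP now €3,837.

€1,352.50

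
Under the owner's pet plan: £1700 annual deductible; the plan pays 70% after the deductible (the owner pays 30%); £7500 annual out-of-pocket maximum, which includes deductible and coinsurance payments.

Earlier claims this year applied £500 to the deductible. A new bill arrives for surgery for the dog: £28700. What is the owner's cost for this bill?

£7000

Remaining deductible: £1700 − £500 = £1200.
That leaves £28700 − £1200 = £27500 for coinsurance.
30% of £27500 = £8250 falls to the owner.
That puts the owner's cost at £1200 + £8250 = £9450 before any cap.
Year-to-date out-of-pocket would reach £500 + £9450 = £9950, above the £7500 maximum, so the owner pays only £7500 − £500 = £7000.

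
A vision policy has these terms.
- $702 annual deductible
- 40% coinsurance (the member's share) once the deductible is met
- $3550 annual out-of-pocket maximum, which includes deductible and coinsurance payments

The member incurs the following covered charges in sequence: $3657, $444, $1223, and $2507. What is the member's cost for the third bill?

$489.20

Bill 1, $3657: $702 finishes the deductible; $2955 goes to coinsurance; coinsurance $2955 × 40% = $1182. Member pays $1884; OOP now $1884.
Bill 2, $444: deductible met; 40% of $444 = $177.60. Member owes $177.60 (running OOP $2061.60).
Bill 3, $1223: deductible already satisfied, so member's share is 40% × $1223 = $489.20. Cost to member: $489.20. OOP to date $2550.80.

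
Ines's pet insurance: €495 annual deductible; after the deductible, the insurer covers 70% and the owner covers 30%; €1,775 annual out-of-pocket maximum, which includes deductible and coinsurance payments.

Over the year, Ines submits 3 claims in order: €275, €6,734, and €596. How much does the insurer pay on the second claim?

€5,234

#1 (€275): all of it applies to the deductible. Owner pays €275; OOP now €275. Plan pays €275 − €275 = €0.
#2 (€6,734): €220 to deductible, leaving €6,514; 30% of €6,514 = €1,954.20. Claim cost before the cap: €220 + €1,954.20 = €2,174.20. OOP would hit €2,449.20 > €1,775, so the cap limits the owner to €1,775 − €275 = €1,500. Plan pays €6,734 − €1,500 = €5,234.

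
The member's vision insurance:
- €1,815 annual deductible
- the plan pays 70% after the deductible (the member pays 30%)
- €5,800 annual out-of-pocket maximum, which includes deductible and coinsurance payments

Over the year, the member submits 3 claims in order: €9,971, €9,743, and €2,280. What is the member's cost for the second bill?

Bill 1, €9,971: deductible takes €1,815, €8,156 remains; coinsurance €8,156 × 30% = €2,446.80. Member pays €4,261.80; OOP now €4,261.80.
Bill 2, €9,743: 30% coinsurance on €9,743 = €2,922.90. That would push OOP to €7,184.70, over the €5,800 cap, so member pays €5,800 − €4,261.80 = €1,538.20.

€1,538.20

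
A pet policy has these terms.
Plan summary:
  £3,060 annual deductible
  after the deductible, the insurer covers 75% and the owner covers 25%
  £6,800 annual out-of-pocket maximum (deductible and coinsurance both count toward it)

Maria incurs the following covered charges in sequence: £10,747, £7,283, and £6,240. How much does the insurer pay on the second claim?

£5,464.75

Claim 1 — £10,747: £3,060 finishes the deductible; £7,687 goes to coinsurance; coinsurance £7,687 × 25% = £1,921.75. Owner owes £4,981.75 (running OOP £4,981.75). Plan pays £10,747 − £4,981.75 = £5,765.25.
Claim 2 — £7,283: deductible met; 25% of £7,283 = £1,820.75. OOP would hit £6,802.50 > £6,800, so the cap limits the owner to £6,800 − £4,981.75 = £1,818.25. Plan pays £7,283 − £1,818.25 = £5,464.75.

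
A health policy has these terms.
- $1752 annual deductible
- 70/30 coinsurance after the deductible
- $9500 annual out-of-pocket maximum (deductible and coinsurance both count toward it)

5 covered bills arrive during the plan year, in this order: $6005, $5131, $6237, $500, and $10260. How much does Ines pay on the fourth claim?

$150

Claim 1 — $6005: deductible takes $1752, $4253 remains; 30% of $4253 = $1275.90. Cost to patient: $3027.90. OOP to date $3027.90.
Claim 2 — $5131: deductible already satisfied, so patient's share is 30% × $5131 = $1539.30. Cost to patient: $1539.30. OOP to date $4567.20.
Claim 3 — $6237: deductible already satisfied, so patient's share is 30% × $6237 = $1871.10. Patient pays $1871.10; OOP now $6438.30.
Claim 4 — $500: deductible already satisfied, so patient's share is 30% × $500 = $150. Cost to patient: $150. OOP to date $6588.30.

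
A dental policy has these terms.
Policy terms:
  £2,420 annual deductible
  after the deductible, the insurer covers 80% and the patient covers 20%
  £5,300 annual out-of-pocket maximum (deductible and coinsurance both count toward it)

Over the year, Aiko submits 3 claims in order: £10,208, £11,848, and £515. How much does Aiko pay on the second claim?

Claim 1 (£10,208): deductible takes £2,420, £7,788 remains; 20% of £7,788 = £1,557.60. Patient pays £3,977.60; OOP now £3,977.60.
Claim 2 (£11,848): 20% coinsurance on £11,848 = £2,369.60. That would push OOP to £6,347.20, over the £5,300 cap, so patient pays £5,300 − £3,977.60 = £1,322.40.

£1,322.40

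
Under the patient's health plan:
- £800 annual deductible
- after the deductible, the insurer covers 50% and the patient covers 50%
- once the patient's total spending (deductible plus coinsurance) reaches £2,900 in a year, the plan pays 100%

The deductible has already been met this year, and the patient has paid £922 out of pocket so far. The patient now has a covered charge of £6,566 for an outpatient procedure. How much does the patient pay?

£1,978

With the deductible met, the entire £6,566 is subject to coinsurance.
Patient's 50% share of £6,566 is £3,283.
Adding £3,283 to the £922 already spent would give £4,205, which exceeds the £2,900 cap; the patient pays just £2,900 − £922 = £1,978.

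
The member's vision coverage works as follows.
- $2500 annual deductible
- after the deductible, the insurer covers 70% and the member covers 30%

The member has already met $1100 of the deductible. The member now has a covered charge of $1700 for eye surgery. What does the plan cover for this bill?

Deductible still to meet: $2500 − $1100 = $1400.
The remaining $300 (= $1700 − $1400) moves to coinsurance.
Coinsurance: $300 × 30% = $90.
Member responsibility: $1400 + $90 = $1490.
Insurer pays the balance: $1700 − $1490 = $210.

$210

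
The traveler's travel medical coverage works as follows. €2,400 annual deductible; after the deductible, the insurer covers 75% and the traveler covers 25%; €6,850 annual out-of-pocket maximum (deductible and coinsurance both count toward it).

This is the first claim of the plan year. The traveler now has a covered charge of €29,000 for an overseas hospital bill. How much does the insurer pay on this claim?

€22,150

Deductible not yet touched, so the first €2,400 of the bill goes to the deductible.
The remaining €26,600 (= €29,000 − €2,400) moves to coinsurance.
Traveler's 25% share of €26,600 is €6,650.
That puts the traveler's cost at €2,400 + €6,650 = €9,050 before any cap.
That would bring total out-of-pocket to €9,050, past the €6,850 cap. The traveler is capped at €6,850 − €0 = €6,850 on this claim.
Insurer pays the balance: €29,000 − €6,850 = €22,150.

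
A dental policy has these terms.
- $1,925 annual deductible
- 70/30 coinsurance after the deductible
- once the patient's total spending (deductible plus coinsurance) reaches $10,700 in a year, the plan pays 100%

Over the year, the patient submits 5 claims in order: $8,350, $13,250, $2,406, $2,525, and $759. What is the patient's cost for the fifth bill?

Claim 1 — $8,350: deductible takes $1,925, $6,425 remains; patient's 30% is $1,927.50. Patient pays $3,852.50; OOP now $3,852.50.
Claim 2 — $13,250: 30% coinsurance on $13,250 = $3,975. Patient pays $3,975; OOP now $7,827.50.
Claim 3 — $2,406: deductible met; 30% of $2,406 = $721.80. Patient owes $721.80 (running OOP $8,549.30).
Claim 4 — $2,525: 30% coinsurance on $2,525 = $757.50. Patient owes $757.50 (running OOP $9,306.80).
Claim 5 — $759: deductible already satisfied, so patient's share is 30% × $759 = $227.70. Cost to patient: $227.70. OOP to date $9,534.50.

$227.70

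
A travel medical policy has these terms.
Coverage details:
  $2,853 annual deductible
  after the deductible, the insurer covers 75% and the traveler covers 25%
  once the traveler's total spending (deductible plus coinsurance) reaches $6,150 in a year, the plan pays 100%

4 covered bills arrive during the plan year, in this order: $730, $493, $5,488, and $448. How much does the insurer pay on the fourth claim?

$336

Claim 1 ($730): entire amount goes to the deductible. Traveler owes $730 (running OOP $730). Plan pays $730 − $730 = $0.
Claim 2 ($493): all of it applies to the deductible. Traveler pays $493; OOP now $1,223. Plan pays $493 − $493 = $0.
Claim 3 ($5,488): deductible takes $1,630, $3,858 remains; traveler's 25% is $964.50. Cost to traveler: $2,594.50. OOP to date $3,817.50. Insurer: $5,488 − $2,594.50 = $2,893.50.
Claim 4 ($448): 25% coinsurance on $448 = $112. Traveler pays $112; OOP now $3,929.50. Plan pays $448 − $112 = $336.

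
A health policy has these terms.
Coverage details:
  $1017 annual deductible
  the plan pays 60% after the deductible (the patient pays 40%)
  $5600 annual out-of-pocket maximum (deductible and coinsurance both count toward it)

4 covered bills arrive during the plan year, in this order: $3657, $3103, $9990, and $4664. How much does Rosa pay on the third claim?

$2285.80

#1 ($3657): $1017 finishes the deductible; $2640 goes to coinsurance; patient's 40% is $1056. Patient owes $2073 (running OOP $2073).
#2 ($3103): deductible met; 40% of $3103 = $1241.20. Patient owes $1241.20 (running OOP $3314.20).
#3 ($9990): deductible met; 40% of $9990 = $3996. Adding that to $3314.20 gives $7310.20, past the $5600 cap; patient pays only $5600 − $3314.20 = $2285.80.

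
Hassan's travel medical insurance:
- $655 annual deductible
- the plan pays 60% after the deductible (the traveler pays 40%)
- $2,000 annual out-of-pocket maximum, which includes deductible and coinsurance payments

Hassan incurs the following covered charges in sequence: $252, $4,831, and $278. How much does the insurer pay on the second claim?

#1 ($252): fully absorbed by the deductible. Cost to traveler: $252. OOP to date $252. Plan pays $252 − $252 = $0.
#2 ($4,831): deductible takes $403, $4,428 remains; traveler's 40% is $1,771.20. Deductible plus coinsurance: $403 + $1,771.20 = $2,174.20. OOP would hit $2,426.20 > $2,000, so the cap limits the traveler to $2,000 − $252 = $1,748. Insurer: $4,831 − $1,748 = $3,083.

$3,083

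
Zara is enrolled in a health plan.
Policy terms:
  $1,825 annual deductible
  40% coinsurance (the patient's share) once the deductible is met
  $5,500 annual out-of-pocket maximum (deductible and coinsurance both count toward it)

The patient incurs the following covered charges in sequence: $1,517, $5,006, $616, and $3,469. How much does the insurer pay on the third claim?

Claim 1 — $1,517: entire amount goes to the deductible. Patient pays $1,517; OOP now $1,517. Plan pays $1,517 − $1,517 = $0.
Claim 2 — $5,006: deductible takes $308, $4,698 remains; coinsurance $4,698 × 40% = $1,879.20. Cost to patient: $2,187.20. OOP to date $3,704.20. Plan pays $5,006 − $2,187.20 = $2,818.80.
Claim 3 — $616: 40% coinsurance on $616 = $246.40. Patient owes $246.40 (running OOP $3,950.60). Plan pays $616 − $246.40 = $369.60.

$369.60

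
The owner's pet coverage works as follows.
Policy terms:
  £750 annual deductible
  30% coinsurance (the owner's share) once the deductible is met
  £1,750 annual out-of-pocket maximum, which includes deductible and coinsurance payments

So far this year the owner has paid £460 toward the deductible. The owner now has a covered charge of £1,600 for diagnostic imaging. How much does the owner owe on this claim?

£683

£460 of the £750 deductible is already met, leaving £290.
That leaves £1,600 − £290 = £1,310 for coinsurance.
30% of £1,310 = £393 falls to the owner.
Owner responsibility before any cap: £290 + £393 = £683.
Year-to-date out-of-pocket becomes £460 + £683 = £1,143, still under the £1,750 maximum, so no cap applies.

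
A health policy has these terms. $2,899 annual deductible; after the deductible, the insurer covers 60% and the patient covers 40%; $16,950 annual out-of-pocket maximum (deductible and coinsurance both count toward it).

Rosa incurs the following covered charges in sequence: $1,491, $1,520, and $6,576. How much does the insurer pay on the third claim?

$3,945.60

Claim 1 — $1,491: entire amount goes to the deductible. Patient pays $1,491; OOP now $1,491. Insurer: $1,491 − $1,491 = $0.
Claim 2 — $1,520: $1,408 to deductible, leaving $112; 40% of $112 = $44.80. Cost to patient: $1,452.80. OOP to date $2,943.80. Plan pays $1,520 − $1,452.80 = $67.20.
Claim 3 — $6,576: deductible met; 40% of $6,576 = $2,630.40. Patient pays $2,630.40; OOP now $5,574.20. Insurer: $6,576 − $2,630.40 = $3,945.60.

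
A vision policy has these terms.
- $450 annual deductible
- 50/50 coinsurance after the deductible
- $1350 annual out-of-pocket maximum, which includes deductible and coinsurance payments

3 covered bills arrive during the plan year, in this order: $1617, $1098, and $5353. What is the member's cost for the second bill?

$316.50

#1 ($1617): deductible takes $450, $1167 remains; 50% of $1167 = $583.50. Member owes $1033.50 (running OOP $1033.50).
#2 ($1098): deductible already satisfied, so member's share is 50% × $1098 = $549. That would push OOP to $1582.50, over the $1350 cap, so member pays $1350 − $1033.50 = $316.50.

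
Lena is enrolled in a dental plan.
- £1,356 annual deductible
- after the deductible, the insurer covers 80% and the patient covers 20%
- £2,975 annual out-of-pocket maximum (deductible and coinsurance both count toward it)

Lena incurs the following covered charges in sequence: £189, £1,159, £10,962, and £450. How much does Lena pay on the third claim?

Bill 1, £189: entire amount goes to the deductible. Patient pays £189; OOP now £189.
Bill 2, £1,159: entire amount goes to the deductible. Cost to patient: £1,159. OOP to date £1,348.
Bill 3, £10,962: £8 to deductible, leaving £10,954; patient's 20% is £2,190.80. Deductible plus coinsurance: £8 + £2,190.80 = £2,198.80. OOP would hit £3,546.80 > £2,975, so the cap limits the patient to £2,975 − £1,348 = £1,627.

£1,627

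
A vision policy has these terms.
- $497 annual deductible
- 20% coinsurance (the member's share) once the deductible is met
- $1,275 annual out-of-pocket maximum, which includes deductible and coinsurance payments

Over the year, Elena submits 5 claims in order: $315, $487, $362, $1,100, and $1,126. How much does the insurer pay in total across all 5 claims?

#1 ($315): entire amount goes to the deductible. Cost to member: $315. OOP to date $315. Insurer: $315 − $315 = $0.
#2 ($487): $182 finishes the deductible; $305 goes to coinsurance; coinsurance $305 × 20% = $61. Member owes $243 (running OOP $558). Plan pays $487 − $243 = $244.
#3 ($362): deductible met; 20% of $362 = $72.40. Member pays $72.40; OOP now $630.40. Plan pays $362 − $72.40 = $289.60.
#4 ($1,100): 20% coinsurance on $1,100 = $220. Member pays $220; OOP now $850.40. Plan pays $1,100 − $220 = $880.
#5 ($1,126): deductible met; 20% of $1,126 = $225.20. Member pays $225.20; OOP now $1,075.60. Plan pays $1,126 − $225.20 = $900.80.
Insurer total = bills − member's total = $3,390 − $1,075.60 = $2,314.40.

$2,314.40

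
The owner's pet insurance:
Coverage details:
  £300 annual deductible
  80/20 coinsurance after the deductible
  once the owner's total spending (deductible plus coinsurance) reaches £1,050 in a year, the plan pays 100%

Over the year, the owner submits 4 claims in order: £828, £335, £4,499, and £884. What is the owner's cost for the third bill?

£577.40

Claim 1 (£828): deductible takes £300, £528 remains; coinsurance £528 × 20% = £105.60. Cost to owner: £405.60. OOP to date £405.60.
Claim 2 (£335): deductible already satisfied, so owner's share is 20% × £335 = £67. Cost to owner: £67. OOP to date £472.60.
Claim 3 (£4,499): deductible already satisfied, so owner's share is 20% × £4,499 = £899.80. Adding that to £472.60 gives £1,372.40, past the £1,050 cap; owner pays only £1,050 − £472.60 = £577.40.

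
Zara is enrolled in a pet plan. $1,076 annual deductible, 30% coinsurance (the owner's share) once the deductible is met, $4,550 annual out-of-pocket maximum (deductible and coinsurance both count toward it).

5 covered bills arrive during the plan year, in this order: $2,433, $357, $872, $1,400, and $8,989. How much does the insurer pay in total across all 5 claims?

Claim 1 — $2,433: $1,076 to deductible, leaving $1,357; owner's 30% is $407.10. Owner owes $1,483.10 (running OOP $1,483.10). Plan pays $2,433 − $1,483.10 = $949.90.
Claim 2 — $357: 30% coinsurance on $357 = $107.10. Owner pays $107.10; OOP now $1,590.20. Plan pays $357 − $107.10 = $249.90.
Claim 3 — $872: 30% coinsurance on $872 = $261.60. Owner owes $261.60 (running OOP $1,851.80). Insurer: $872 − $261.60 = $610.40.
Claim 4 — $1,400: deductible already satisfied, so owner's share is 30% × $1,400 = $420. Cost to owner: $420. OOP to date $2,271.80. Insurer: $1,400 − $420 = $980.
Claim 5 — $8,989: 30% coinsurance on $8,989 = $2,696.70. Adding that to $2,271.80 gives $4,968.50, past the $4,550 cap; owner pays only $4,550 − $2,271.80 = $2,278.20. Insurer: $8,989 − $2,278.20 = $6,710.80.
Insurer total = bills − owner's total = $14,051 − $4,550 = $9,501.

$9,501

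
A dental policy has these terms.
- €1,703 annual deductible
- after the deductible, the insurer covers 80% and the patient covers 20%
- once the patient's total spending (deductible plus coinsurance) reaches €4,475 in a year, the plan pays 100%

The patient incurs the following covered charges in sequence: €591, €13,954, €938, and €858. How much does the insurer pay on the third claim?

Claim 1 (€591): entire amount goes to the deductible. Cost to patient: €591. OOP to date €591. Plan pays €591 − €591 = €0.
Claim 2 (€13,954): deductible takes €1,112, €12,842 remains; patient's 20% is €2,568.40. Patient owes €3,680.40 (running OOP €4,271.40). Plan pays €13,954 − €3,680.40 = €10,273.60.
Claim 3 (€938): 20% coinsurance on €938 = €187.60. Patient pays €187.60; OOP now €4,459. Insurer: €938 − €187.60 = €750.40.

€750.40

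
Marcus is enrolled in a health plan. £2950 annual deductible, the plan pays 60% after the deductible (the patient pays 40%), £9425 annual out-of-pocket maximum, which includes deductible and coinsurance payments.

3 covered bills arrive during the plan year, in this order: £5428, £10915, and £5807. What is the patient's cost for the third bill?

£1117.80

#1 (£5428): deductible takes £2950, £2478 remains; 40% of £2478 = £991.20. Patient owes £3941.20 (running OOP £3941.20).
#2 (£10915): deductible already satisfied, so patient's share is 40% × £10915 = £4366. Cost to patient: £4366. OOP to date £8307.20.
#3 (£5807): deductible already satisfied, so patient's share is 40% × £5807 = £2322.80. OOP would hit £10630 > £9425, so the cap limits the patient to £9425 − £8307.20 = £1117.80.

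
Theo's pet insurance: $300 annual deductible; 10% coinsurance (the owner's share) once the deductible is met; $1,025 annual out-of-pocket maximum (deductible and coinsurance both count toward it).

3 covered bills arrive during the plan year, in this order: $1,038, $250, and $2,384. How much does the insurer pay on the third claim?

Claim 1 ($1,038): deductible takes $300, $738 remains; owner's 10% is $73.80. Cost to owner: $373.80. OOP to date $373.80. Plan pays $1,038 − $373.80 = $664.20.
Claim 2 ($250): 10% coinsurance on $250 = $25. Owner owes $25 (running OOP $398.80). Plan pays $250 − $25 = $225.
Claim 3 ($2,384): deductible already satisfied, so owner's share is 10% × $2,384 = $238.40. Owner owes $238.40 (running OOP $637.20). Insurer: $2,384 − $238.40 = $2,145.60.

$2,145.60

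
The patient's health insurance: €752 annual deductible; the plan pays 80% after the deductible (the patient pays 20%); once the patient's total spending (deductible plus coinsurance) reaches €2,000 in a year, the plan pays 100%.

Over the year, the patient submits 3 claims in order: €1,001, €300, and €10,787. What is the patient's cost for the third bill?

Claim 1 — €1,001: €752 to deductible, leaving €249; patient's 20% is €49.80. Patient pays €801.80; OOP now €801.80.
Claim 2 — €300: deductible already satisfied, so patient's share is 20% × €300 = €60. Cost to patient: €60. OOP to date €861.80.
Claim 3 — €10,787: 20% coinsurance on €10,787 = €2,157.40. Adding that to €861.80 gives €3,019.20, past the €2,000 cap; patient pays only €2,000 − €861.80 = €1,138.20.

€1,138.20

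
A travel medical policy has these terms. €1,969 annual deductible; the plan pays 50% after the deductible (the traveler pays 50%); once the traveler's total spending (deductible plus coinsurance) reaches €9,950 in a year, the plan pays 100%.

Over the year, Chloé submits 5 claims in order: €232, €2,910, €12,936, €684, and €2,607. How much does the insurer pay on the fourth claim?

€342

#1 (€232): all of it applies to the deductible. Cost to traveler: €232. OOP to date €232. Plan pays €232 − €232 = €0.
#2 (€2,910): deductible takes €1,737, €1,173 remains; traveler's 50% is €586.50. Traveler owes €2,323.50 (running OOP €2,555.50). Plan pays €2,910 − €2,323.50 = €586.50.
#3 (€12,936): deductible met; 50% of €12,936 = €6,468. Traveler pays €6,468; OOP now €9,023.50. Plan pays €12,936 − €6,468 = €6,468.
#4 (€684): 50% coinsurance on €684 = €342. Cost to traveler: €342. OOP to date €9,365.50. Plan pays €684 − €342 = €342.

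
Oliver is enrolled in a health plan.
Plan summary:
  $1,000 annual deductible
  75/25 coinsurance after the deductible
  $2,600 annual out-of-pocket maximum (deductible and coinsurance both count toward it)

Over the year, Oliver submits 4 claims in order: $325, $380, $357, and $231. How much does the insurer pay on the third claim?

Claim 1 ($325): entire amount goes to the deductible. Patient owes $325 (running OOP $325). Insurer: $325 − $325 = $0.
Claim 2 ($380): entire amount goes to the deductible. Cost to patient: $380. OOP to date $705. Plan pays $380 − $380 = $0.
Claim 3 ($357): $295 finishes the deductible; $62 goes to coinsurance; 25% of $62 = $15.50. Patient owes $310.50 (running OOP $1,015.50). Plan pays $357 − $310.50 = $46.50.

$46.50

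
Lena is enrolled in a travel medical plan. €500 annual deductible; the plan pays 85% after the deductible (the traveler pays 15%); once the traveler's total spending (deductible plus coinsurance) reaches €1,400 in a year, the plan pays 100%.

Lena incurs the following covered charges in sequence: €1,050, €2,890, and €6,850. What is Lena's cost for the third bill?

Claim 1 (€1,050): €500 finishes the deductible; €550 goes to coinsurance; traveler's 15% is €82.50. Traveler pays €582.50; OOP now €582.50.
Claim 2 (€2,890): deductible met; 15% of €2,890 = €433.50. Cost to traveler: €433.50. OOP to date €1,016.
Claim 3 (€6,850): 15% coinsurance on €6,850 = €1,027.50. OOP would hit €2,043.50 > €1,400, so the cap limits the traveler to €1,400 − €1,016 = €384.

€384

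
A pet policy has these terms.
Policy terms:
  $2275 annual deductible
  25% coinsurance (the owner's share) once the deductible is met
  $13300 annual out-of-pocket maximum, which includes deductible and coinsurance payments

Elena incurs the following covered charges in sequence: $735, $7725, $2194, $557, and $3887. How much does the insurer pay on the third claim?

Claim 1 ($735): fully absorbed by the deductible. Owner owes $735 (running OOP $735). Plan pays $735 − $735 = $0.
Claim 2 ($7725): deductible takes $1540, $6185 remains; coinsurance $6185 × 25% = $1546.25. Owner pays $3086.25; OOP now $3821.25. Plan pays $7725 − $3086.25 = $4638.75.
Claim 3 ($2194): deductible met; 25% of $2194 = $548.50. Owner pays $548.50; OOP now $4369.75. Plan pays $2194 − $548.50 = $1645.50.

$1645.50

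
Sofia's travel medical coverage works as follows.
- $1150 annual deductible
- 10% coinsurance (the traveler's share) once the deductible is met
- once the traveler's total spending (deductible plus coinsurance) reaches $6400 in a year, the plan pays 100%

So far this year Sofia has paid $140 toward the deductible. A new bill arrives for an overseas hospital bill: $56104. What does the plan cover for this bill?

$49844

Deductible still to meet: $1150 − $140 = $1010.
After the $1010 deductible portion, $56104 − $1010 = $55094 is subject to coinsurance.
Coinsurance: $55094 × 10% = $5509.40.
That puts the traveler's cost at $1010 + $5509.40 = $6519.40 before any cap.
That would bring total out-of-pocket to $6659.40, past the $6400 cap. The traveler is capped at $6400 − $140 = $6260 on this claim.
The insurer covers the remainder: $56104 − $6260 = $49844.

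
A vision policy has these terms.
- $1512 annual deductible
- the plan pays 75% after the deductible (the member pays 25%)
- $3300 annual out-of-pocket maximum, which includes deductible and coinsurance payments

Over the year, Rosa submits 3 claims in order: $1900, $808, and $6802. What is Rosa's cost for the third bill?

$1489

Claim 1 — $1900: deductible takes $1512, $388 remains; coinsurance $388 × 25% = $97. Cost to member: $1609. OOP to date $1609.
Claim 2 — $808: deductible met; 25% of $808 = $202. Member pays $202; OOP now $1811.
Claim 3 — $6802: 25% coinsurance on $6802 = $1700.50. That would push OOP to $3511.50, over the $3300 cap, so member pays $3300 − $1811 = $1489.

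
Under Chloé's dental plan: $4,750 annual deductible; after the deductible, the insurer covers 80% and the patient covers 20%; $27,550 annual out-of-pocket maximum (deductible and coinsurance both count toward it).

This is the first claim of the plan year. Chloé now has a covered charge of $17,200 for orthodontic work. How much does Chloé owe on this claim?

$7,240

The full $4,750 deductible is still open; $4,750 of this bill applies to it.
After the $4,750 deductible portion, $17,200 − $4,750 = $12,450 is subject to coinsurance.
Patient's 20% share of $12,450 is $2,490.
That puts the patient's cost at $4,750 + $2,490 = $7,240 before any cap.
Cumulative spending $0 + $7,240 = $7,240 stays under the $27,550 maximum.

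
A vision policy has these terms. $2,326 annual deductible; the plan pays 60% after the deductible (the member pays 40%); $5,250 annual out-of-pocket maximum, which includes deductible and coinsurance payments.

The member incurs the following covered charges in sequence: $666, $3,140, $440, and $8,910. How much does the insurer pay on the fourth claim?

Bill 1, $666: all of it applies to the deductible. Member owes $666 (running OOP $666). Plan pays $666 − $666 = $0.
Bill 2, $3,140: $1,660 to deductible, leaving $1,480; 40% of $1,480 = $592. Member pays $2,252; OOP now $2,918. Insurer: $3,140 − $2,252 = $888.
Bill 3, $440: deductible met; 40% of $440 = $176. Member pays $176; OOP now $3,094. Insurer: $440 − $176 = $264.
Bill 4, $8,910: deductible already satisfied, so member's share is 40% × $8,910 = $3,564. Adding that to $3,094 gives $6,658, past the $5,250 cap; member pays only $5,250 − $3,094 = $2,156. Plan pays $8,910 − $2,156 = $6,754.

$6,754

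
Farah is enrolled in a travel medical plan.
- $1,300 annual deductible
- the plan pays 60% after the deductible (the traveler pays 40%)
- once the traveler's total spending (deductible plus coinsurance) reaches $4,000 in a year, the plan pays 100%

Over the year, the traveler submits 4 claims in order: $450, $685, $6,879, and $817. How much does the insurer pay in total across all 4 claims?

$4,831

#1 ($450): fully absorbed by the deductible. Traveler owes $450 (running OOP $450). Plan pays $450 − $450 = $0.
#2 ($685): fully absorbed by the deductible. Cost to traveler: $685. OOP to date $1,135. Plan pays $685 − $685 = $0.
#3 ($6,879): deductible takes $165, $6,714 remains; 40% of $6,714 = $2,685.60. Traveler owes $2,850.60 (running OOP $3,985.60). Plan pays $6,879 − $2,850.60 = $4,028.40.
#4 ($817): deductible met; 40% of $817 = $326.80. Adding that to $3,985.60 gives $4,312.40, past the $4,000 cap; traveler pays only $4,000 − $3,985.60 = $14.40. Insurer: $817 − $14.40 = $802.60.
Insurer total = bills − traveler's total = $8,831 − $4,000 = $4,831.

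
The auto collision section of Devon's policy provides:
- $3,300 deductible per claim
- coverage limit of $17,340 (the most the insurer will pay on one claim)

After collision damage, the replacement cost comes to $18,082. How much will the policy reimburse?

$14,782

Subtract the deductible: $18,082 − $3,300 = $14,782.
$14,782 ≤ $17,340, so the limit doesn't bind; insurer pays $14,782.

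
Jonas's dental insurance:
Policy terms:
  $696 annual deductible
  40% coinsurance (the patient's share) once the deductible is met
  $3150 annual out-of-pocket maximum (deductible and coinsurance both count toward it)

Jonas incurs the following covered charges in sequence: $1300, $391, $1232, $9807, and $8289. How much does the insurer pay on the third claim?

Claim 1 ($1300): deductible takes $696, $604 remains; 40% of $604 = $241.60. Cost to patient: $937.60. OOP to date $937.60. Plan pays $1300 − $937.60 = $362.40.
Claim 2 ($391): deductible met; 40% of $391 = $156.40. Patient owes $156.40 (running OOP $1094). Plan pays $391 − $156.40 = $234.60.
Claim 3 ($1232): deductible met; 40% of $1232 = $492.80. Cost to patient: $492.80. OOP to date $1586.80. Insurer: $1232 − $492.80 = $739.20.

$739.20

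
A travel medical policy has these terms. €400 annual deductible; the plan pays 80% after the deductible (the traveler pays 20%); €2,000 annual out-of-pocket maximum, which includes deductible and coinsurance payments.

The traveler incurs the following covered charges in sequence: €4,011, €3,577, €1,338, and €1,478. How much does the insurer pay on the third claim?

#1 (€4,011): €400 finishes the deductible; €3,611 goes to coinsurance; 20% of €3,611 = €722.20. Cost to traveler: €1,122.20. OOP to date €1,122.20. Plan pays €4,011 − €1,122.20 = €2,888.80.
#2 (€3,577): deductible already satisfied, so traveler's share is 20% × €3,577 = €715.40. Traveler pays €715.40; OOP now €1,837.60. Plan pays €3,577 − €715.40 = €2,861.60.
#3 (€1,338): 20% coinsurance on €1,338 = €267.60. Adding that to €1,837.60 gives €2,105.20, past the €2,000 cap; traveler pays only €2,000 − €1,837.60 = €162.40. Plan pays €1,338 − €162.40 = €1,175.60.

€1,175.60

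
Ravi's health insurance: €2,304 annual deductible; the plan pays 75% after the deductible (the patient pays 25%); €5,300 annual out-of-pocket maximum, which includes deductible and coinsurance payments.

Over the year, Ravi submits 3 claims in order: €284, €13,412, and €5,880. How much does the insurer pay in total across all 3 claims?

€14,276

Claim 1 — €284: fully absorbed by the deductible. Cost to patient: €284. OOP to date €284. Plan pays €284 − €284 = €0.
Claim 2 — €13,412: €2,020 finishes the deductible; €11,392 goes to coinsurance; coinsurance €11,392 × 25% = €2,848. Patient pays €4,868; OOP now €5,152. Insurer: €13,412 − €4,868 = €8,544.
Claim 3 — €5,880: 25% coinsurance on €5,880 = €1,470. Adding that to €5,152 gives €6,622, past the €5,300 cap; patient pays only €5,300 − €5,152 = €148. Plan pays €5,880 − €148 = €5,732.
Insurer total: €0 + €8,544 + €5,732 = €14,276.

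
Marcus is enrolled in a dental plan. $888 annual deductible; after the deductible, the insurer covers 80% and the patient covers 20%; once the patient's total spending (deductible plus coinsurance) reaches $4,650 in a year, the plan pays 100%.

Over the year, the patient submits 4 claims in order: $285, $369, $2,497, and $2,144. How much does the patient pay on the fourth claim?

$428.80

Claim 1 ($285): all of it applies to the deductible. Patient pays $285; OOP now $285.
Claim 2 ($369): entire amount goes to the deductible. Patient owes $369 (running OOP $654).
Claim 3 ($2,497): deductible takes $234, $2,263 remains; 20% of $2,263 = $452.60. Patient owes $686.60 (running OOP $1,340.60).
Claim 4 ($2,144): deductible met; 20% of $2,144 = $428.80. Cost to patient: $428.80. OOP to date $1,769.40.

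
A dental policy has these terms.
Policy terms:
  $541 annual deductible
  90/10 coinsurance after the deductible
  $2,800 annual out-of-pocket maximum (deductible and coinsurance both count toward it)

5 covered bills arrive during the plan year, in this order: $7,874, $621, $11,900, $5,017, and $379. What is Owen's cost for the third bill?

$1,190

Claim 1 ($7,874): $541 finishes the deductible; $7,333 goes to coinsurance; 10% of $7,333 = $733.30. Patient owes $1,274.30 (running OOP $1,274.30).
Claim 2 ($621): 10% coinsurance on $621 = $62.10. Cost to patient: $62.10. OOP to date $1,336.40.
Claim 3 ($11,900): deductible already satisfied, so patient's share is 10% × $11,900 = $1,190. Patient pays $1,190; OOP now $2,526.40.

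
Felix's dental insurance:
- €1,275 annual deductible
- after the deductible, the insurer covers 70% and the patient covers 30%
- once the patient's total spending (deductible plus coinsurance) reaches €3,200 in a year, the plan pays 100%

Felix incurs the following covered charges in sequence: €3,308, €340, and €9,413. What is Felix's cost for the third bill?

€1,213.10

#1 (€3,308): deductible takes €1,275, €2,033 remains; coinsurance €2,033 × 30% = €609.90. Patient pays €1,884.90; OOP now €1,884.90.
#2 (€340): deductible already satisfied, so patient's share is 30% × €340 = €102. Patient owes €102 (running OOP €1,986.90).
#3 (€9,413): deductible already satisfied, so patient's share is 30% × €9,413 = €2,823.90. That would push OOP to €4,810.80, over the €3,200 cap, so patient pays €3,200 − €1,986.90 = €1,213.10.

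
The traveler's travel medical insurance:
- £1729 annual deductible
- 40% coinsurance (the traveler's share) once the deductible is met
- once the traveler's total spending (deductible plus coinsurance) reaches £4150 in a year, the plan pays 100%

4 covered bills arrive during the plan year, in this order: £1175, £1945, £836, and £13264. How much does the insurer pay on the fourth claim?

£11733.80

#1 (£1175): fully absorbed by the deductible. Cost to traveler: £1175. OOP to date £1175. Insurer: £1175 − £1175 = £0.
#2 (£1945): £554 finishes the deductible; £1391 goes to coinsurance; traveler's 40% is £556.40. Traveler pays £1110.40; OOP now £2285.40. Insurer: £1945 − £1110.40 = £834.60.
#3 (£836): 40% coinsurance on £836 = £334.40. Traveler owes £334.40 (running OOP £2619.80). Plan pays £836 − £334.40 = £501.60.
#4 (£13264): deductible met; 40% of £13264 = £5305.60. That would push OOP to £7925.40, over the £4150 cap, so traveler pays £4150 − £2619.80 = £1530.20. Plan pays £13264 − £1530.20 = £11733.80.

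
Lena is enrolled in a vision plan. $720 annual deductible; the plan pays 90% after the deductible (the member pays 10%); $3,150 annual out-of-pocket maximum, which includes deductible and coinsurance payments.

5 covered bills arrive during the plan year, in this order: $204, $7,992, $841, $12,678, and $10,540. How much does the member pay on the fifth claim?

$330.50

#1 ($204): all of it applies to the deductible. Member pays $204; OOP now $204.
#2 ($7,992): $516 to deductible, leaving $7,476; 10% of $7,476 = $747.60. Cost to member: $1,263.60. OOP to date $1,467.60.
#3 ($841): deductible already satisfied, so member's share is 10% × $841 = $84.10. Member owes $84.10 (running OOP $1,551.70).
#4 ($12,678): deductible already satisfied, so member's share is 10% × $12,678 = $1,267.80. Member owes $1,267.80 (running OOP $2,819.50).
#5 ($10,540): 10% coinsurance on $10,540 = $1,054. That would push OOP to $3,873.50, over the $3,150 cap, so member pays $3,150 − $2,819.50 = $330.50.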